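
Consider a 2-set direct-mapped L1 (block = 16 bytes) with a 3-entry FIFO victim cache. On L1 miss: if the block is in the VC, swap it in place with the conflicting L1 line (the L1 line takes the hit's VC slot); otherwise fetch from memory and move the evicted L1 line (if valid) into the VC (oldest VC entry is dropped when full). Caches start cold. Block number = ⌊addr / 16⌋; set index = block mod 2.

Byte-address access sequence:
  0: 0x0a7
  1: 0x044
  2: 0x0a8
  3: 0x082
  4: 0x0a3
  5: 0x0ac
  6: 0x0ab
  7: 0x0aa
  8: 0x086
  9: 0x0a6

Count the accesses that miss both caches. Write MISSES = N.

  [0] addr=0xa7 blk=10 s=0: MISS | VC []
  [1] addr=0x44 blk=4 s=0: MISS | VC [10]
  [2] addr=0xa8 blk=10 s=0: VC-HIT | VC [4]
  [3] addr=0x82 blk=8 s=0: MISS | VC [4, 10]
  [4] addr=0xa3 blk=10 s=0: VC-HIT | VC [4, 8]
  [5] addr=0xac blk=10 s=0: L1-HIT | VC [4, 8]
  [6] addr=0xab blk=10 s=0: L1-HIT | VC [4, 8]
  [7] addr=0xaa blk=10 s=0: L1-HIT | VC [4, 8]
  [8] addr=0x86 blk=8 s=0: VC-HIT | VC [4, 10]
  [9] addr=0xa6 blk=10 s=0: VC-HIT | VC [4, 8]

MISSES = 3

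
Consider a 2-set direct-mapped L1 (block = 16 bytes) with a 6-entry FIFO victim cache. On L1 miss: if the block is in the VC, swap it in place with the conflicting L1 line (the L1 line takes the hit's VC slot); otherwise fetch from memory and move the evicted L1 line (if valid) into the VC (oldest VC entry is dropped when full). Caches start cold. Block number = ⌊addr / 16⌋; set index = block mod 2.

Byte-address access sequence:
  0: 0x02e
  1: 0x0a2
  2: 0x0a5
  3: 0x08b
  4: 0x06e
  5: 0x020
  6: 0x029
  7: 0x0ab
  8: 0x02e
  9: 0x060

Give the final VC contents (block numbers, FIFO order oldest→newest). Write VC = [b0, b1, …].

  [0] addr=0x2e blk=2 s=0: MISS | VC []
  [1] addr=0xa2 blk=10 s=0: MISS | VC [2]
  [2] addr=0xa5 blk=10 s=0: L1-HIT | VC [2]
  [3] addr=0x8b blk=8 s=0: MISS | VC [2, 10]
  [4] addr=0x6e blk=6 s=0: MISS | VC [2, 10, 8]
  [5] addr=0x20 blk=2 s=0: VC-HIT | VC [6, 10, 8]
  [6] addr=0x29 blk=2 s=0: L1-HIT | VC [6, 10, 8]
  [7] addr=0xab blk=10 s=0: VC-HIT | VC [6, 2, 8]
  [8] addr=0x2e blk=2 s=0: VC-HIT | VC [6, 10, 8]
  [9] addr=0x60 blk=6 s=0: VC-HIT | VC [2, 10, 8]

VC = [2, 10, 8]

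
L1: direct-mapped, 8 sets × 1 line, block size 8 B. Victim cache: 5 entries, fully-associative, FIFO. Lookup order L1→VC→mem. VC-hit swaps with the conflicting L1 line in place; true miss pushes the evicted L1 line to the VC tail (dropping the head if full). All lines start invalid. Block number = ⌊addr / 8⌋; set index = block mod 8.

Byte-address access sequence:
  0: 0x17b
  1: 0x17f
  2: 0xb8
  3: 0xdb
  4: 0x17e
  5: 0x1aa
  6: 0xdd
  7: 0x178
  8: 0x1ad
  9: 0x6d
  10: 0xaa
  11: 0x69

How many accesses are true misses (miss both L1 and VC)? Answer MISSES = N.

MISSES = 6

#0 0x17b→b47/s7 MISS; vc=[]
#1 0x17f→b47/s7 L1-HIT; vc=[]
#2 0xb8→b23/s7 MISS; vc=[47]
#3 0xdb→b27/s3 MISS; vc=[47]
#4 0x17e→b47/s7 VC-HIT; vc=[23]
#5 0x1aa→b53/s5 MISS; vc=[23]
#6 0xdd→b27/s3 L1-HIT; vc=[23]
#7 0x178→b47/s7 L1-HIT; vc=[23]
#8 0x1ad→b53/s5 L1-HIT; vc=[23]
#9 0x6d→b13/s5 MISS; vc=[23,53]
#10 0xaa→b21/s5 MISS; vc=[23,53,13]
#11 0x69→b13/s5 VC-HIT; vc=[23,53,21]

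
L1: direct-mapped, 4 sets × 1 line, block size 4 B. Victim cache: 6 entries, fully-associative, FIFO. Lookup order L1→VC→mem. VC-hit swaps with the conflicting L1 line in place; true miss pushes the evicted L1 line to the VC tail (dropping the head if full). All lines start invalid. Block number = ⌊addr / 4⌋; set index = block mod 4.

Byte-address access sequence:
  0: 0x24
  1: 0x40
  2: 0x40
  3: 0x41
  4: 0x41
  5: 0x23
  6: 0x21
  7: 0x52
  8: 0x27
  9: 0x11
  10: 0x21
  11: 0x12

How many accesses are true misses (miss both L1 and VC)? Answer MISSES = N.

  [0] addr=0x24 blk=9 s=1: MISS | VC []
  [1] addr=0x40 blk=16 s=0: MISS | VC []
  [2] addr=0x40 blk=16 s=0: L1-HIT | VC []
  [3] addr=0x41 blk=16 s=0: L1-HIT | VC []
  [4] addr=0x41 blk=16 s=0: L1-HIT | VC []
  [5] addr=0x23 blk=8 s=0: MISS | VC [16]
  [6] addr=0x21 blk=8 s=0: L1-HIT | VC [16]
  [7] addr=0x52 blk=20 s=0: MISS | VC [16, 8]
  [8] addr=0x27 blk=9 s=1: L1-HIT | VC [16, 8]
  [9] addr=0x11 blk=4 s=0: MISS | VC [16, 8, 20]
  [10] addr=0x21 blk=8 s=0: VC-HIT | VC [16, 4, 20]
  [11] addr=0x12 blk=4 s=0: VC-HIT | VC [16, 8, 20]

MISSES = 5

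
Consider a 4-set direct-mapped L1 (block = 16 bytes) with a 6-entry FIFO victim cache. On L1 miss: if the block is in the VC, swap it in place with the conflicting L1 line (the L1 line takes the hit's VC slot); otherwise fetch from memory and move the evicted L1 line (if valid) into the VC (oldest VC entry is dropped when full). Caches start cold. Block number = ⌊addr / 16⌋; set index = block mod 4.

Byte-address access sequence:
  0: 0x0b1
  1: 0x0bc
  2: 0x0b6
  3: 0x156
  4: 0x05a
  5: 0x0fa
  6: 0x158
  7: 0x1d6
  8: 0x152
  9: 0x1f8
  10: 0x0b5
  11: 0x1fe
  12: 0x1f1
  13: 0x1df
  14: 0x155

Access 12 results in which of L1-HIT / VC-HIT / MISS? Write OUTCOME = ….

OUTCOME = L1-HIT

  [0] addr=0xb1 blk=11 s=3: MISS | VC []
  [1] addr=0xbc blk=11 s=3: L1-HIT | VC []
  [2] addr=0xb6 blk=11 s=3: L1-HIT | VC []
  [3] addr=0x156 blk=21 s=1: MISS | VC []
  [4] addr=0x5a blk=5 s=1: MISS | VC [21]
  [5] addr=0xfa blk=15 s=3: MISS | VC [21, 11]
  [6] addr=0x158 blk=21 s=1: VC-HIT | VC [5, 11]
  [7] addr=0x1d6 blk=29 s=1: MISS | VC [5, 11, 21]
  [8] addr=0x152 blk=21 s=1: VC-HIT | VC [5, 11, 29]
  [9] addr=0x1f8 blk=31 s=3: MISS | VC [5, 11, 29, 15]
  [10] addr=0xb5 blk=11 s=3: VC-HIT | VC [5, 31, 29, 15]
  [11] addr=0x1fe blk=31 s=3: VC-HIT | VC [5, 11, 29, 15]
  [12] addr=0x1f1 blk=31 s=3: L1-HIT | VC [5, 11, 29, 15]
  [13] addr=0x1df blk=29 s=1: VC-HIT | VC [5, 11, 21, 15]
  [14] addr=0x155 blk=21 s=1: VC-HIT | VC [5, 11, 29, 15]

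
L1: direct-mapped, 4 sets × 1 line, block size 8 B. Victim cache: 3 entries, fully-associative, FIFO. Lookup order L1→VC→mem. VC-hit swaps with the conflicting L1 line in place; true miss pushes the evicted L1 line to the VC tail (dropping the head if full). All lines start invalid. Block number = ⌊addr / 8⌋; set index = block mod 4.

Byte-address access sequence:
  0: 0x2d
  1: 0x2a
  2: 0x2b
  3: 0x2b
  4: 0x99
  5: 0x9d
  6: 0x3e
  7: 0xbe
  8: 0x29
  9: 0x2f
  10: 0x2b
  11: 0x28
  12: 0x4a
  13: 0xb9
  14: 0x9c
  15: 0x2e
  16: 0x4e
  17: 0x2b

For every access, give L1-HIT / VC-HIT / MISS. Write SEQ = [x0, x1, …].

0: 0x2d (blk 5, set 1) → MISS  vc=[]
1: 0x2a (blk 5, set 1) → L1-HIT  vc=[]
2: 0x2b (blk 5, set 1) → L1-HIT  vc=[]
3: 0x2b (blk 5, set 1) → L1-HIT  vc=[]
4: 0x99 (blk 19, set 3) → MISS  vc=[]
5: 0x9d (blk 19, set 3) → L1-HIT  vc=[]
6: 0x3e (blk 7, set 3) → MISS  vc=[19]
7: 0xbe (blk 23, set 3) → MISS  vc=[19, 7]
8: 0x29 (blk 5, set 1) → L1-HIT  vc=[19, 7]
9: 0x2f (blk 5, set 1) → L1-HIT  vc=[19, 7]
10: 0x2b (blk 5, set 1) → L1-HIT  vc=[19, 7]
11: 0x28 (blk 5, set 1) → L1-HIT  vc=[19, 7]
12: 0x4a (blk 9, set 1) → MISS  vc=[19, 7, 5]
13: 0xb9 (blk 23, set 3) → L1-HIT  vc=[19, 7, 5]
14: 0x9c (blk 19, set 3) → VC-HIT  vc=[23, 7, 5]
15: 0x2e (blk 5, set 1) → VC-HIT  vc=[23, 7, 9]
16: 0x4e (blk 9, set 1) → VC-HIT  vc=[23, 7, 5]
17: 0x2b (blk 5, set 1) → VC-HIT  vc=[23, 7, 9]

SEQ = [MISS, L1-HIT, L1-HIT, L1-HIT, MISS, L1-HIT, MISS, MISS, L1-HIT, L1-HIT, L1-HIT, L1-HIT, MISS, L1-HIT, VC-HIT, VC-HIT, VC-HIT, VC-HIT]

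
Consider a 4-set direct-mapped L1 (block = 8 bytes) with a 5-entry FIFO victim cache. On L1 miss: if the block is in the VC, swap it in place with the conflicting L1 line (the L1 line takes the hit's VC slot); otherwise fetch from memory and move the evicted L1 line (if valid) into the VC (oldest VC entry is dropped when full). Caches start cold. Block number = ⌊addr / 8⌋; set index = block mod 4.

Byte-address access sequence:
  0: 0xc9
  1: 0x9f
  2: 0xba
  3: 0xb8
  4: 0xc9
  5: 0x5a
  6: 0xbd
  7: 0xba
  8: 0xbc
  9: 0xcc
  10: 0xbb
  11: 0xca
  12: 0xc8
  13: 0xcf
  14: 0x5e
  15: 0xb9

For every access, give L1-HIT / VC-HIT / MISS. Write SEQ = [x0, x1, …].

#0 0xc9→b25/s1 MISS; vc=[]
#1 0x9f→b19/s3 MISS; vc=[]
#2 0xba→b23/s3 MISS; vc=[19]
#3 0xb8→b23/s3 L1-HIT; vc=[19]
#4 0xc9→b25/s1 L1-HIT; vc=[19]
#5 0x5a→b11/s3 MISS; vc=[19,23]
#6 0xbd→b23/s3 VC-HIT; vc=[19,11]
#7 0xba→b23/s3 L1-HIT; vc=[19,11]
#8 0xbc→b23/s3 L1-HIT; vc=[19,11]
#9 0xcc→b25/s1 L1-HIT; vc=[19,11]
#10 0xbb→b23/s3 L1-HIT; vc=[19,11]
#11 0xca→b25/s1 L1-HIT; vc=[19,11]
#12 0xc8→b25/s1 L1-HIT; vc=[19,11]
#13 0xcf→b25/s1 L1-HIT; vc=[19,11]
#14 0x5e→b11/s3 VC-HIT; vc=[19,23]
#15 0xb9→b23/s3 VC-HIT; vc=[19,11]

SEQ = [MISS, MISS, MISS, L1-HIT, L1-HIT, MISS, VC-HIT, L1-HIT, L1-HIT, L1-HIT, L1-HIT, L1-HIT, L1-HIT, L1-HIT, VC-HIT, VC-HIT]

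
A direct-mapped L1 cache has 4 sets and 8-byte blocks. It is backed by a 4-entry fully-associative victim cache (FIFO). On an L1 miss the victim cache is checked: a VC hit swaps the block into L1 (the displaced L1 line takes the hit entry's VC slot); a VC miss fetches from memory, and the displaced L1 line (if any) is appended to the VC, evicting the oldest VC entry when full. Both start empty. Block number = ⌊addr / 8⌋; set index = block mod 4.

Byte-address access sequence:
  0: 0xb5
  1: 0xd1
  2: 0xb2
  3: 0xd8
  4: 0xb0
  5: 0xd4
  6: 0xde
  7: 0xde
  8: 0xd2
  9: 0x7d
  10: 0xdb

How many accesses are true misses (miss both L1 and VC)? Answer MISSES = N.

MISSES = 4

#0 0xb5→b22/s2 MISS; vc=[]
#1 0xd1→b26/s2 MISS; vc=[22]
#2 0xb2→b22/s2 VC-HIT; vc=[26]
#3 0xd8→b27/s3 MISS; vc=[26]
#4 0xb0→b22/s2 L1-HIT; vc=[26]
#5 0xd4→b26/s2 VC-HIT; vc=[22]
#6 0xde→b27/s3 L1-HIT; vc=[22]
#7 0xde→b27/s3 L1-HIT; vc=[22]
#8 0xd2→b26/s2 L1-HIT; vc=[22]
#9 0x7d→b15/s3 MISS; vc=[22,27]
#10 0xdb→b27/s3 VC-HIT; vc=[22,15]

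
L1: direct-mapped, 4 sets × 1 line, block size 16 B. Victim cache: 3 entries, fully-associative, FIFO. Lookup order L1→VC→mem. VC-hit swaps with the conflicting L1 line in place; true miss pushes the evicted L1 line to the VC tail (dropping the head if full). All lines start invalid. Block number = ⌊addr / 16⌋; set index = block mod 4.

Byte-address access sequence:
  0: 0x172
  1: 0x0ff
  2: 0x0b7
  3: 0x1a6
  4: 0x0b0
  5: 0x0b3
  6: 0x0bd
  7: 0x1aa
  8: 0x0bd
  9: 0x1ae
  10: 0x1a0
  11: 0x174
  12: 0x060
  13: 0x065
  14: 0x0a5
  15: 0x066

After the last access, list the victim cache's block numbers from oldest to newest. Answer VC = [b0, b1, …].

0: 0x172 (blk 23, set 3) → MISS  vc=[]
1: 0xff (blk 15, set 3) → MISS  vc=[23]
2: 0xb7 (blk 11, set 3) → MISS  vc=[23, 15]
3: 0x1a6 (blk 26, set 2) → MISS  vc=[23, 15]
4: 0xb0 (blk 11, set 3) → L1-HIT  vc=[23, 15]
5: 0xb3 (blk 11, set 3) → L1-HIT  vc=[23, 15]
6: 0xbd (blk 11, set 3) → L1-HIT  vc=[23, 15]
7: 0x1aa (blk 26, set 2) → L1-HIT  vc=[23, 15]
8: 0xbd (blk 11, set 3) → L1-HIT  vc=[23, 15]
9: 0x1ae (blk 26, set 2) → L1-HIT  vc=[23, 15]
10: 0x1a0 (blk 26, set 2) → L1-HIT  vc=[23, 15]
11: 0x174 (blk 23, set 3) → VC-HIT  vc=[11, 15]
12: 0x60 (blk 6, set 2) → MISS  vc=[11, 15, 26]
13: 0x65 (blk 6, set 2) → L1-HIT  vc=[11, 15, 26]
14: 0xa5 (blk 10, set 2) → MISS  vc=[15, 26, 6]
15: 0x66 (blk 6, set 2) → VC-HIT  vc=[15, 26, 10]

VC = [15, 26, 10]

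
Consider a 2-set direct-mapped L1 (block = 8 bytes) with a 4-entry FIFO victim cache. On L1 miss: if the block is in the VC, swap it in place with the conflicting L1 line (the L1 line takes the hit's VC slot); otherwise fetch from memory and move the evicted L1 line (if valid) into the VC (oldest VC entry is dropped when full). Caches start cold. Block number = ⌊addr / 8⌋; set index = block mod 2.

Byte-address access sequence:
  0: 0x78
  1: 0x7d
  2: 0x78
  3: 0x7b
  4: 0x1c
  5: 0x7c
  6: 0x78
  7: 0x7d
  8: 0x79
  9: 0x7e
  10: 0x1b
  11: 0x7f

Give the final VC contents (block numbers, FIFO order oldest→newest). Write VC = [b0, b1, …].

VC = [3]

0: 0x78 (blk 15, set 1) → MISS  vc=[]
1: 0x7d (blk 15, set 1) → L1-HIT  vc=[]
2: 0x78 (blk 15, set 1) → L1-HIT  vc=[]
3: 0x7b (blk 15, set 1) → L1-HIT  vc=[]
4: 0x1c (blk 3, set 1) → MISS  vc=[15]
5: 0x7c (blk 15, set 1) → VC-HIT  vc=[3]
6: 0x78 (blk 15, set 1) → L1-HIT  vc=[3]
7: 0x7d (blk 15, set 1) → L1-HIT  vc=[3]
8: 0x79 (blk 15, set 1) → L1-HIT  vc=[3]
9: 0x7e (blk 15, set 1) → L1-HIT  vc=[3]
10: 0x1b (blk 3, set 1) → VC-HIT  vc=[15]
11: 0x7f (blk 15, set 1) → VC-HIT  vc=[3]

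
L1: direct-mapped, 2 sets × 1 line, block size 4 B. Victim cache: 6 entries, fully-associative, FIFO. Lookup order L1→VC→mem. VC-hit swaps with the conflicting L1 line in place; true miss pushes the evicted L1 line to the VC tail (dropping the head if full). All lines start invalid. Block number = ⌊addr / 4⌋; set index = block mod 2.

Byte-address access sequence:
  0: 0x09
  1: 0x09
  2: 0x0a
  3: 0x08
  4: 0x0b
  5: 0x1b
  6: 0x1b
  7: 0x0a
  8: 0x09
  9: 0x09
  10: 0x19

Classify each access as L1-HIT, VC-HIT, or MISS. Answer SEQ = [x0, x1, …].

SEQ = [MISS, L1-HIT, L1-HIT, L1-HIT, L1-HIT, MISS, L1-HIT, VC-HIT, L1-HIT, L1-HIT, VC-HIT]

  [0] addr=0x9 blk=2 s=0: MISS | VC []
  [1] addr=0x9 blk=2 s=0: L1-HIT | VC []
  [2] addr=0xa blk=2 s=0: L1-HIT | VC []
  [3] addr=0x8 blk=2 s=0: L1-HIT | VC []
  [4] addr=0xb blk=2 s=0: L1-HIT | VC []
  [5] addr=0x1b blk=6 s=0: MISS | VC [2]
  [6] addr=0x1b blk=6 s=0: L1-HIT | VC [2]
  [7] addr=0xa blk=2 s=0: VC-HIT | VC [6]
  [8] addr=0x9 blk=2 s=0: L1-HIT | VC [6]
  [9] addr=0x9 blk=2 s=0: L1-HIT | VC [6]
  [10] addr=0x19 blk=6 s=0: VC-HIT | VC [2]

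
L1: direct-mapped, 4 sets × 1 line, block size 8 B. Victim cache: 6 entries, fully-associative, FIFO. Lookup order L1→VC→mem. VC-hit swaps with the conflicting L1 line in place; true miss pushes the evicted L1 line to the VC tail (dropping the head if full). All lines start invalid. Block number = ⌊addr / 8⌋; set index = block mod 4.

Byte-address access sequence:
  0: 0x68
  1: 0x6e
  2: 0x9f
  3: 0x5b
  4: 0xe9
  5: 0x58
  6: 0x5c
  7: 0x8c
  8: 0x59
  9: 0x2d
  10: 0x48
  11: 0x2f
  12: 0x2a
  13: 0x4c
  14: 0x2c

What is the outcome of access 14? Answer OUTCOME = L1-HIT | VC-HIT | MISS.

0: 0x68 (blk 13, set 1) → MISS  vc=[]
1: 0x6e (blk 13, set 1) → L1-HIT  vc=[]
2: 0x9f (blk 19, set 3) → MISS  vc=[]
3: 0x5b (blk 11, set 3) → MISS  vc=[19]
4: 0xe9 (blk 29, set 1) → MISS  vc=[19, 13]
5: 0x58 (blk 11, set 3) → L1-HIT  vc=[19, 13]
6: 0x5c (blk 11, set 3) → L1-HIT  vc=[19, 13]
7: 0x8c (blk 17, set 1) → MISS  vc=[19, 13, 29]
8: 0x59 (blk 11, set 3) → L1-HIT  vc=[19, 13, 29]
9: 0x2d (blk 5, set 1) → MISS  vc=[19, 13, 29, 17]
10: 0x48 (blk 9, set 1) → MISS  vc=[19, 13, 29, 17, 5]
11: 0x2f (blk 5, set 1) → VC-HIT  vc=[19, 13, 29, 17, 9]
12: 0x2a (blk 5, set 1) → L1-HIT  vc=[19, 13, 29, 17, 9]
13: 0x4c (blk 9, set 1) → VC-HIT  vc=[19, 13, 29, 17, 5]
14: 0x2c (blk 5, set 1) → VC-HIT  vc=[19, 13, 29, 17, 9]

OUTCOME = VC-HIT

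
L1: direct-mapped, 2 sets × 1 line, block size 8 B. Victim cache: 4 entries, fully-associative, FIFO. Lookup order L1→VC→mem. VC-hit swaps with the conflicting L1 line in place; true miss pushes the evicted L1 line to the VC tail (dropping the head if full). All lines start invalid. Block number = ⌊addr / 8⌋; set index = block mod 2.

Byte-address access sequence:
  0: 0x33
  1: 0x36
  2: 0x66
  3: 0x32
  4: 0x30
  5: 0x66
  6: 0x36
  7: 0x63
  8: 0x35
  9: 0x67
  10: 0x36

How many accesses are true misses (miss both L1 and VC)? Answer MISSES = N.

  [0] addr=0x33 blk=6 s=0: MISS | VC []
  [1] addr=0x36 blk=6 s=0: L1-HIT | VC []
  [2] addr=0x66 blk=12 s=0: MISS | VC [6]
  [3] addr=0x32 blk=6 s=0: VC-HIT | VC [12]
  [4] addr=0x30 blk=6 s=0: L1-HIT | VC [12]
  [5] addr=0x66 blk=12 s=0: VC-HIT | VC [6]
  [6] addr=0x36 blk=6 s=0: VC-HIT | VC [12]
  [7] addr=0x63 blk=12 s=0: VC-HIT | VC [6]
  [8] addr=0x35 blk=6 s=0: VC-HIT | VC [12]
  [9] addr=0x67 blk=12 s=0: VC-HIT | VC [6]
  [10] addr=0x36 blk=6 s=0: VC-HIT | VC [12]

MISSES = 2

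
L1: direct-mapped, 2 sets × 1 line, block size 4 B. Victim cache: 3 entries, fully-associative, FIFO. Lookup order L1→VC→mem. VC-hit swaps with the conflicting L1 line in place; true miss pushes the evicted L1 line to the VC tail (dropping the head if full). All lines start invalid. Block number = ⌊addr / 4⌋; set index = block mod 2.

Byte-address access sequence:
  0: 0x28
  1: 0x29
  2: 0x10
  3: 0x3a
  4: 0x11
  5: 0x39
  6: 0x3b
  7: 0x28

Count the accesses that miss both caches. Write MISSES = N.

0: 0x28 (blk 10, set 0) → MISS  vc=[]
1: 0x29 (blk 10, set 0) → L1-HIT  vc=[]
2: 0x10 (blk 4, set 0) → MISS  vc=[10]
3: 0x3a (blk 14, set 0) → MISS  vc=[10, 4]
4: 0x11 (blk 4, set 0) → VC-HIT  vc=[10, 14]
5: 0x39 (blk 14, set 0) → VC-HIT  vc=[10, 4]
6: 0x3b (blk 14, set 0) → L1-HIT  vc=[10, 4]
7: 0x28 (blk 10, set 0) → VC-HIT  vc=[14, 4]

MISSES = 3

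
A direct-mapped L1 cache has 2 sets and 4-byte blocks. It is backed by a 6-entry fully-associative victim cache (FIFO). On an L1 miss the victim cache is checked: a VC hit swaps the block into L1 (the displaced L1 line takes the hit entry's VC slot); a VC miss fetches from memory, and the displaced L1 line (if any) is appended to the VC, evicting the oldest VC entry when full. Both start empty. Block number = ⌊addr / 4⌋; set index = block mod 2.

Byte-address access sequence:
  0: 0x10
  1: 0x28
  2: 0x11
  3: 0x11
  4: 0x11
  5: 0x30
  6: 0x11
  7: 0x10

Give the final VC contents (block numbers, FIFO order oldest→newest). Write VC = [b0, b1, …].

  [0] addr=0x10 blk=4 s=0: MISS | VC []
  [1] addr=0x28 blk=10 s=0: MISS | VC [4]
  [2] addr=0x11 blk=4 s=0: VC-HIT | VC [10]
  [3] addr=0x11 blk=4 s=0: L1-HIT | VC [10]
  [4] addr=0x11 blk=4 s=0: L1-HIT | VC [10]
  [5] addr=0x30 blk=12 s=0: MISS | VC [10, 4]
  [6] addr=0x11 blk=4 s=0: VC-HIT | VC [10, 12]
  [7] addr=0x10 blk=4 s=0: L1-HIT | VC [10, 12]

VC = [10, 12]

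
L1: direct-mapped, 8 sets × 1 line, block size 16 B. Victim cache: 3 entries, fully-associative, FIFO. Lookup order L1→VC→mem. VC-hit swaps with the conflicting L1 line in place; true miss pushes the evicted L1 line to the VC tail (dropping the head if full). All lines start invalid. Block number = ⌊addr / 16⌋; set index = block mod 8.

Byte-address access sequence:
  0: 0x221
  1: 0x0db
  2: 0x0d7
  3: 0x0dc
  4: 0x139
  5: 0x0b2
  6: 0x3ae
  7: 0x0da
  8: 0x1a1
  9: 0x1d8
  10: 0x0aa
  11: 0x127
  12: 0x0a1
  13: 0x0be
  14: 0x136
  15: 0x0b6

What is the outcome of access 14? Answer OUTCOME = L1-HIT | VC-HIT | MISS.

  [0] addr=0x221 blk=34 s=2: MISS | VC []
  [1] addr=0xdb blk=13 s=5: MISS | VC []
  [2] addr=0xd7 blk=13 s=5: L1-HIT | VC []
  [3] addr=0xdc blk=13 s=5: L1-HIT | VC []
  [4] addr=0x139 blk=19 s=3: MISS | VC []
  [5] addr=0xb2 blk=11 s=3: MISS | VC [19]
  [6] addr=0x3ae blk=58 s=2: MISS | VC [19, 34]
  [7] addr=0xda blk=13 s=5: L1-HIT | VC [19, 34]
  [8] addr=0x1a1 blk=26 s=2: MISS | VC [19, 34, 58]
  [9] addr=0x1d8 blk=29 s=5: MISS | VC [34, 58, 13]
  [10] addr=0xaa blk=10 s=2: MISS | VC [58, 13, 26]
  [11] addr=0x127 blk=18 s=2: MISS | VC [13, 26, 10]
  [12] addr=0xa1 blk=10 s=2: VC-HIT | VC [13, 26, 18]
  [13] addr=0xbe blk=11 s=3: L1-HIT | VC [13, 26, 18]
  [14] addr=0x136 blk=19 s=3: MISS | VC [26, 18, 11]
  [15] addr=0xb6 blk=11 s=3: VC-HIT | VC [26, 18, 19]

OUTCOME = MISS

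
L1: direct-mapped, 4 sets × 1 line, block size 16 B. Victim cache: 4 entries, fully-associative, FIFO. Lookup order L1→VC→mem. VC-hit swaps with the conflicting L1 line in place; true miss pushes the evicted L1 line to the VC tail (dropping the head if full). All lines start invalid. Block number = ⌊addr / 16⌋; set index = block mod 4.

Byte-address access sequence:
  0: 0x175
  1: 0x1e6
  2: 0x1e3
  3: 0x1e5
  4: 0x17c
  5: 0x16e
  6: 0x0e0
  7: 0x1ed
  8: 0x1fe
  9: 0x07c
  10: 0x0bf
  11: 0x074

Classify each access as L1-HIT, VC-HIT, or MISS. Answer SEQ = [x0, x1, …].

SEQ = [MISS, MISS, L1-HIT, L1-HIT, L1-HIT, MISS, MISS, VC-HIT, MISS, MISS, MISS, VC-HIT]

0: 0x175 (blk 23, set 3) → MISS  vc=[]
1: 0x1e6 (blk 30, set 2) → MISS  vc=[]
2: 0x1e3 (blk 30, set 2) → L1-HIT  vc=[]
3: 0x1e5 (blk 30, set 2) → L1-HIT  vc=[]
4: 0x17c (blk 23, set 3) → L1-HIT  vc=[]
5: 0x16e (blk 22, set 2) → MISS  vc=[30]
6: 0xe0 (blk 14, set 2) → MISS  vc=[30, 22]
7: 0x1ed (blk 30, set 2) → VC-HIT  vc=[14, 22]
8: 0x1fe (blk 31, set 3) → MISS  vc=[14, 22, 23]
9: 0x7c (blk 7, set 3) → MISS  vc=[14, 22, 23, 31]
10: 0xbf (blk 11, set 3) → MISS  vc=[22, 23, 31, 7]
11: 0x74 (blk 7, set 3) → VC-HIT  vc=[22, 23, 31, 11]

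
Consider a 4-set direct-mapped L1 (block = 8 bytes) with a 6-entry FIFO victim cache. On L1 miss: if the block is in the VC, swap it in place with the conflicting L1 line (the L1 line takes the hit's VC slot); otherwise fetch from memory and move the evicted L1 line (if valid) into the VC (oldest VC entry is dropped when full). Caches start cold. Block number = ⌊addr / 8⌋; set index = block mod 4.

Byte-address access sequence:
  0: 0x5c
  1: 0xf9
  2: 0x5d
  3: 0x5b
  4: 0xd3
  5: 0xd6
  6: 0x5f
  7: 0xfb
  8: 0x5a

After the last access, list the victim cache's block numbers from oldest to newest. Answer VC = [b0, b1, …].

VC = [31]

  [0] addr=0x5c blk=11 s=3: MISS | VC []
  [1] addr=0xf9 blk=31 s=3: MISS | VC [11]
  [2] addr=0x5d blk=11 s=3: VC-HIT | VC [31]
  [3] addr=0x5b blk=11 s=3: L1-HIT | VC [31]
  [4] addr=0xd3 blk=26 s=2: MISS | VC [31]
  [5] addr=0xd6 blk=26 s=2: L1-HIT | VC [31]
  [6] addr=0x5f blk=11 s=3: L1-HIT | VC [31]
  [7] addr=0xfb blk=31 s=3: VC-HIT | VC [11]
  [8] addr=0x5a blk=11 s=3: VC-HIT | VC [31]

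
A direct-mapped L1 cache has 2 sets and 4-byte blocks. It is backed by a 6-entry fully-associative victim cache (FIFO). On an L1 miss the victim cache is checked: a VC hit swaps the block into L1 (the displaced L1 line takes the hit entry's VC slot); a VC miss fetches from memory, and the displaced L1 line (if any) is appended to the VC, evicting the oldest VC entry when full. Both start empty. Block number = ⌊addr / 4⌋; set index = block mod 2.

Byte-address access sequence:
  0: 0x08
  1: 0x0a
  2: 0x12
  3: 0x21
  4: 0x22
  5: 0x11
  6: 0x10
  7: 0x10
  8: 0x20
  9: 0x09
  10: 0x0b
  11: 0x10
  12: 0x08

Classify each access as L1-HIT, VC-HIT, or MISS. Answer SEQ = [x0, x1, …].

0: 0x8 (blk 2, set 0) → MISS  vc=[]
1: 0xa (blk 2, set 0) → L1-HIT  vc=[]
2: 0x12 (blk 4, set 0) → MISS  vc=[2]
3: 0x21 (blk 8, set 0) → MISS  vc=[2, 4]
4: 0x22 (blk 8, set 0) → L1-HIT  vc=[2, 4]
5: 0x11 (blk 4, set 0) → VC-HIT  vc=[2, 8]
6: 0x10 (blk 4, set 0) → L1-HIT  vc=[2, 8]
7: 0x10 (blk 4, set 0) → L1-HIT  vc=[2, 8]
8: 0x20 (blk 8, set 0) → VC-HIT  vc=[2, 4]
9: 0x9 (blk 2, set 0) → VC-HIT  vc=[8, 4]
10: 0xb (blk 2, set 0) → L1-HIT  vc=[8, 4]
11: 0x10 (blk 4, set 0) → VC-HIT  vc=[8, 2]
12: 0x8 (blk 2, set 0) → VC-HIT  vc=[8, 4]

SEQ = [MISS, L1-HIT, MISS, MISS, L1-HIT, VC-HIT, L1-HIT, L1-HIT, VC-HIT, VC-HIT, L1-HIT, VC-HIT, VC-HIT]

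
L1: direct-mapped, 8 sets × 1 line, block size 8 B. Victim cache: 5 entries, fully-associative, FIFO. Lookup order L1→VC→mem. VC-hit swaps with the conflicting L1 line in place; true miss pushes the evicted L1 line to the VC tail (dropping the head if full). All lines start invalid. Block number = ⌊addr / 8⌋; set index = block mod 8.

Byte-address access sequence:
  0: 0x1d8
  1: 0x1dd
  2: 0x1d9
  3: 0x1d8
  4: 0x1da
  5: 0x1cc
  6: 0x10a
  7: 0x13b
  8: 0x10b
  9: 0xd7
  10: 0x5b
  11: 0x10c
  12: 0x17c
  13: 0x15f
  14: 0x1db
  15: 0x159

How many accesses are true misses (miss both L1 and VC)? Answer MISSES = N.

MISSES = 8

0: 0x1d8 (blk 59, set 3) → MISS  vc=[]
1: 0x1dd (blk 59, set 3) → L1-HIT  vc=[]
2: 0x1d9 (blk 59, set 3) → L1-HIT  vc=[]
3: 0x1d8 (blk 59, set 3) → L1-HIT  vc=[]
4: 0x1da (blk 59, set 3) → L1-HIT  vc=[]
5: 0x1cc (blk 57, set 1) → MISS  vc=[]
6: 0x10a (blk 33, set 1) → MISS  vc=[57]
7: 0x13b (blk 39, set 7) → MISS  vc=[57]
8: 0x10b (blk 33, set 1) → L1-HIT  vc=[57]
9: 0xd7 (blk 26, set 2) → MISS  vc=[57]
10: 0x5b (blk 11, set 3) → MISS  vc=[57, 59]
11: 0x10c (blk 33, set 1) → L1-HIT  vc=[57, 59]
12: 0x17c (blk 47, set 7) → MISS  vc=[57, 59, 39]
13: 0x15f (blk 43, set 3) → MISS  vc=[57, 59, 39, 11]
14: 0x1db (blk 59, set 3) → VC-HIT  vc=[57, 43, 39, 11]
15: 0x159 (blk 43, set 3) → VC-HIT  vc=[57, 59, 39, 11]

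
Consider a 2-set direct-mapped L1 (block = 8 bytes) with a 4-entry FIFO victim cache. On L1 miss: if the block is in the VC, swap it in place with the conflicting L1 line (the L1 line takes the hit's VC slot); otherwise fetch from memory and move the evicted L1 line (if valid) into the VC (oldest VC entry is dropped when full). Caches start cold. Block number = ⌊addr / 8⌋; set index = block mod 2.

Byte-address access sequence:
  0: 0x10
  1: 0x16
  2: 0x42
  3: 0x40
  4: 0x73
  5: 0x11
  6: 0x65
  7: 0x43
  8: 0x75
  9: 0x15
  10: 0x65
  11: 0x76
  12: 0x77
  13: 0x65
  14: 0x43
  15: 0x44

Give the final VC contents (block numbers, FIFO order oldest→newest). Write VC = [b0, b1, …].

VC = [12, 2, 14]

0: 0x10 (blk 2, set 0) → MISS  vc=[]
1: 0x16 (blk 2, set 0) → L1-HIT  vc=[]
2: 0x42 (blk 8, set 0) → MISS  vc=[2]
3: 0x40 (blk 8, set 0) → L1-HIT  vc=[2]
4: 0x73 (blk 14, set 0) → MISS  vc=[2, 8]
5: 0x11 (blk 2, set 0) → VC-HIT  vc=[14, 8]
6: 0x65 (blk 12, set 0) → MISS  vc=[14, 8, 2]
7: 0x43 (blk 8, set 0) → VC-HIT  vc=[14, 12, 2]
8: 0x75 (blk 14, set 0) → VC-HIT  vc=[8, 12, 2]
9: 0x15 (blk 2, set 0) → VC-HIT  vc=[8, 12, 14]
10: 0x65 (blk 12, set 0) → VC-HIT  vc=[8, 2, 14]
11: 0x76 (blk 14, set 0) → VC-HIT  vc=[8, 2, 12]
12: 0x77 (blk 14, set 0) → L1-HIT  vc=[8, 2, 12]
13: 0x65 (blk 12, set 0) → VC-HIT  vc=[8, 2, 14]
14: 0x43 (blk 8, set 0) → VC-HIT  vc=[12, 2, 14]
15: 0x44 (blk 8, set 0) → L1-HIT  vc=[12, 2, 14]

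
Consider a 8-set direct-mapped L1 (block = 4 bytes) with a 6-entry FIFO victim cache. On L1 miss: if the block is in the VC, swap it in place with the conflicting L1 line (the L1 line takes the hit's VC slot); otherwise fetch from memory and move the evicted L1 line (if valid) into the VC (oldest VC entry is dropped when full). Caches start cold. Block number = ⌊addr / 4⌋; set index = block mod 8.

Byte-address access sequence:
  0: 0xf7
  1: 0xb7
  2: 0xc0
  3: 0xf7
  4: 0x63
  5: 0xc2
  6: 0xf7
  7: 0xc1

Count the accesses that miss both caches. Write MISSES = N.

0: 0xf7 (blk 61, set 5) → MISS  vc=[]
1: 0xb7 (blk 45, set 5) → MISS  vc=[61]
2: 0xc0 (blk 48, set 0) → MISS  vc=[61]
3: 0xf7 (blk 61, set 5) → VC-HIT  vc=[45]
4: 0x63 (blk 24, set 0) → MISS  vc=[45, 48]
5: 0xc2 (blk 48, set 0) → VC-HIT  vc=[45, 24]
6: 0xf7 (blk 61, set 5) → L1-HIT  vc=[45, 24]
7: 0xc1 (blk 48, set 0) → L1-HIT  vc=[45, 24]

MISSES = 4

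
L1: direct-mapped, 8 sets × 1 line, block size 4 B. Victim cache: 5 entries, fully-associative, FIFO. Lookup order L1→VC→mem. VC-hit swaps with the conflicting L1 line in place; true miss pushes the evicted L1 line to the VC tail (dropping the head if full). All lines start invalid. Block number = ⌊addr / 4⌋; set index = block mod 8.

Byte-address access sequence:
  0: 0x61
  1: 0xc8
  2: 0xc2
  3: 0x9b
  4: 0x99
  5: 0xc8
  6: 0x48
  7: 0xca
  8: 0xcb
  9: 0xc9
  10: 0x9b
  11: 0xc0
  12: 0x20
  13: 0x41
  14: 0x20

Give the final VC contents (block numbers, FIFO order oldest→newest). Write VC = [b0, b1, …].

0: 0x61 (blk 24, set 0) → MISS  vc=[]
1: 0xc8 (blk 50, set 2) → MISS  vc=[]
2: 0xc2 (blk 48, set 0) → MISS  vc=[24]
3: 0x9b (blk 38, set 6) → MISS  vc=[24]
4: 0x99 (blk 38, set 6) → L1-HIT  vc=[24]
5: 0xc8 (blk 50, set 2) → L1-HIT  vc=[24]
6: 0x48 (blk 18, set 2) → MISS  vc=[24, 50]
7: 0xca (blk 50, set 2) → VC-HIT  vc=[24, 18]
8: 0xcb (blk 50, set 2) → L1-HIT  vc=[24, 18]
9: 0xc9 (blk 50, set 2) → L1-HIT  vc=[24, 18]
10: 0x9b (blk 38, set 6) → L1-HIT  vc=[24, 18]
11: 0xc0 (blk 48, set 0) → L1-HIT  vc=[24, 18]
12: 0x20 (blk 8, set 0) → MISS  vc=[24, 18, 48]
13: 0x41 (blk 16, set 0) → MISS  vc=[24, 18, 48, 8]
14: 0x20 (blk 8, set 0) → VC-HIT  vc=[24, 18, 48, 16]

VC = [24, 18, 48, 16]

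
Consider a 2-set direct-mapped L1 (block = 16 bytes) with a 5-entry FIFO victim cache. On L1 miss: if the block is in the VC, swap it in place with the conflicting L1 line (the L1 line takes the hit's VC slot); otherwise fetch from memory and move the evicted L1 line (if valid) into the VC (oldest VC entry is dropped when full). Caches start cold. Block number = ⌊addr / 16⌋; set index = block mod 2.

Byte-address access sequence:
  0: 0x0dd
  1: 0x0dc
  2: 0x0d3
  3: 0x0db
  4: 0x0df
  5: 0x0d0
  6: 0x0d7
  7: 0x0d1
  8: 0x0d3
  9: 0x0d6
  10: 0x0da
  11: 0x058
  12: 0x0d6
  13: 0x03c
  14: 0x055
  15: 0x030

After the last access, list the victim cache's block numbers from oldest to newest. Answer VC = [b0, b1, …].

  [0] addr=0xdd blk=13 s=1: MISS | VC []
  [1] addr=0xdc blk=13 s=1: L1-HIT | VC []
  [2] addr=0xd3 blk=13 s=1: L1-HIT | VC []
  [3] addr=0xdb blk=13 s=1: L1-HIT | VC []
  [4] addr=0xdf blk=13 s=1: L1-HIT | VC []
  [5] addr=0xd0 blk=13 s=1: L1-HIT | VC []
  [6] addr=0xd7 blk=13 s=1: L1-HIT | VC []
  [7] addr=0xd1 blk=13 s=1: L1-HIT | VC []
  [8] addr=0xd3 blk=13 s=1: L1-HIT | VC []
  [9] addr=0xd6 blk=13 s=1: L1-HIT | VC []
  [10] addr=0xda blk=13 s=1: L1-HIT | VC []
  [11] addr=0x58 blk=5 s=1: MISS | VC [13]
  [12] addr=0xd6 blk=13 s=1: VC-HIT | VC [5]
  [13] addr=0x3c blk=3 s=1: MISS | VC [5, 13]
  [14] addr=0x55 blk=5 s=1: VC-HIT | VC [3, 13]
  [15] addr=0x30 blk=3 s=1: VC-HIT | VC [5, 13]

VC = [5, 13]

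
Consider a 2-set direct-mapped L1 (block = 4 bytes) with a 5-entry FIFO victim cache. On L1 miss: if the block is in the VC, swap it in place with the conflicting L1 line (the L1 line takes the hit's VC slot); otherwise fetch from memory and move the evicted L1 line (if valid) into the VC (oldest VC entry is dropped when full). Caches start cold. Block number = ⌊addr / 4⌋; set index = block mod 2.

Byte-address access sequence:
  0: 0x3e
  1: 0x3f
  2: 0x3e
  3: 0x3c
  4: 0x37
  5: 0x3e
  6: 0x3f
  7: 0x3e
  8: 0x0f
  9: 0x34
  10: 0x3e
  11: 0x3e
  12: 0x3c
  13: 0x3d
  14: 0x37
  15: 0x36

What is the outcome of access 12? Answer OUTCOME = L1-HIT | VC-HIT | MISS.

OUTCOME = L1-HIT

#0 0x3e→b15/s1 MISS; vc=[]
#1 0x3f→b15/s1 L1-HIT; vc=[]
#2 0x3e→b15/s1 L1-HIT; vc=[]
#3 0x3c→b15/s1 L1-HIT; vc=[]
#4 0x37→b13/s1 MISS; vc=[15]
#5 0x3e→b15/s1 VC-HIT; vc=[13]
#6 0x3f→b15/s1 L1-HIT; vc=[13]
#7 0x3e→b15/s1 L1-HIT; vc=[13]
#8 0xf→b3/s1 MISS; vc=[13,15]
#9 0x34→b13/s1 VC-HIT; vc=[3,15]
#10 0x3e→b15/s1 VC-HIT; vc=[3,13]
#11 0x3e→b15/s1 L1-HIT; vc=[3,13]
#12 0x3c→b15/s1 L1-HIT; vc=[3,13]
#13 0x3d→b15/s1 L1-HIT; vc=[3,13]
#14 0x37→b13/s1 VC-HIT; vc=[3,15]
#15 0x36→b13/s1 L1-HIT; vc=[3,15]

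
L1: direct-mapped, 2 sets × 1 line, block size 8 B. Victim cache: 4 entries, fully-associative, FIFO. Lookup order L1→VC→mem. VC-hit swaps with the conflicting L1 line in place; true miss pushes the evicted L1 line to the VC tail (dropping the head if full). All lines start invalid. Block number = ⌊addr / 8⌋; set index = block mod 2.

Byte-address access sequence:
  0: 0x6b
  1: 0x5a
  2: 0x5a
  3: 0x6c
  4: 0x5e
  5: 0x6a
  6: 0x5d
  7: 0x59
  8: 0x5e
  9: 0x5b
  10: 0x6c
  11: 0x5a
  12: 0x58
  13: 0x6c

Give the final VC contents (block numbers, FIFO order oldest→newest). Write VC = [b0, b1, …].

VC = [11]

#0 0x6b→b13/s1 MISS; vc=[]
#1 0x5a→b11/s1 MISS; vc=[13]
#2 0x5a→b11/s1 L1-HIT; vc=[13]
#3 0x6c→b13/s1 VC-HIT; vc=[11]
#4 0x5e→b11/s1 VC-HIT; vc=[13]
#5 0x6a→b13/s1 VC-HIT; vc=[11]
#6 0x5d→b11/s1 VC-HIT; vc=[13]
#7 0x59→b11/s1 L1-HIT; vc=[13]
#8 0x5e→b11/s1 L1-HIT; vc=[13]
#9 0x5b→b11/s1 L1-HIT; vc=[13]
#10 0x6c→b13/s1 VC-HIT; vc=[11]
#11 0x5a→b11/s1 VC-HIT; vc=[13]
#12 0x58→b11/s1 L1-HIT; vc=[13]
#13 0x6c→b13/s1 VC-HIT; vc=[11]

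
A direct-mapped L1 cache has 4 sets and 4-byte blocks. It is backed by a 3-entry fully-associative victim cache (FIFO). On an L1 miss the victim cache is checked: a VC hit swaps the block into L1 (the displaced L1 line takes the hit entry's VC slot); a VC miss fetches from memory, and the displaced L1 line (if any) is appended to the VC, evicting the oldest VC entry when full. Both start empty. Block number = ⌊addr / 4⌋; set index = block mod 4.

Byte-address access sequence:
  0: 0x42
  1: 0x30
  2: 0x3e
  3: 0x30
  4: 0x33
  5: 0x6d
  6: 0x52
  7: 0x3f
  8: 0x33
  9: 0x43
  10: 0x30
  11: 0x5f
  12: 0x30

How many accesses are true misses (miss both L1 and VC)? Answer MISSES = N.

0: 0x42 (blk 16, set 0) → MISS  vc=[]
1: 0x30 (blk 12, set 0) → MISS  vc=[16]
2: 0x3e (blk 15, set 3) → MISS  vc=[16]
3: 0x30 (blk 12, set 0) → L1-HIT  vc=[16]
4: 0x33 (blk 12, set 0) → L1-HIT  vc=[16]
5: 0x6d (blk 27, set 3) → MISS  vc=[16, 15]
6: 0x52 (blk 20, set 0) → MISS  vc=[16, 15, 12]
7: 0x3f (blk 15, set 3) → VC-HIT  vc=[16, 27, 12]
8: 0x33 (blk 12, set 0) → VC-HIT  vc=[16, 27, 20]
9: 0x43 (blk 16, set 0) → VC-HIT  vc=[12, 27, 20]
10: 0x30 (blk 12, set 0) → VC-HIT  vc=[16, 27, 20]
11: 0x5f (blk 23, set 3) → MISS  vc=[27, 20, 15]
12: 0x30 (blk 12, set 0) → L1-HIT  vc=[27, 20, 15]

MISSES = 6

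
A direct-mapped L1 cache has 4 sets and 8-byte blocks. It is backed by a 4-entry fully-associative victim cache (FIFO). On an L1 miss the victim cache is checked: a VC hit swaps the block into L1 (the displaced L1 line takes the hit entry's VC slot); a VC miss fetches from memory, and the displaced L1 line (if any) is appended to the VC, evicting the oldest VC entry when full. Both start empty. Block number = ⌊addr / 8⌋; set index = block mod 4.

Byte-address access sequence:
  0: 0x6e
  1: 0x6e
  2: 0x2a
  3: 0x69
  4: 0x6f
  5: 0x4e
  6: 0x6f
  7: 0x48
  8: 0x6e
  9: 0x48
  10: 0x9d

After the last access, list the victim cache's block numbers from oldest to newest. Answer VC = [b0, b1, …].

VC = [5, 13]

0: 0x6e (blk 13, set 1) → MISS  vc=[]
1: 0x6e (blk 13, set 1) → L1-HIT  vc=[]
2: 0x2a (blk 5, set 1) → MISS  vc=[13]
3: 0x69 (blk 13, set 1) → VC-HIT  vc=[5]
4: 0x6f (blk 13, set 1) → L1-HIT  vc=[5]
5: 0x4e (blk 9, set 1) → MISS  vc=[5, 13]
6: 0x6f (blk 13, set 1) → VC-HIT  vc=[5, 9]
7: 0x48 (blk 9, set 1) → VC-HIT  vc=[5, 13]
8: 0x6e (blk 13, set 1) → VC-HIT  vc=[5, 9]
9: 0x48 (blk 9, set 1) → VC-HIT  vc=[5, 13]
10: 0x9d (blk 19, set 3) → MISS  vc=[5, 13]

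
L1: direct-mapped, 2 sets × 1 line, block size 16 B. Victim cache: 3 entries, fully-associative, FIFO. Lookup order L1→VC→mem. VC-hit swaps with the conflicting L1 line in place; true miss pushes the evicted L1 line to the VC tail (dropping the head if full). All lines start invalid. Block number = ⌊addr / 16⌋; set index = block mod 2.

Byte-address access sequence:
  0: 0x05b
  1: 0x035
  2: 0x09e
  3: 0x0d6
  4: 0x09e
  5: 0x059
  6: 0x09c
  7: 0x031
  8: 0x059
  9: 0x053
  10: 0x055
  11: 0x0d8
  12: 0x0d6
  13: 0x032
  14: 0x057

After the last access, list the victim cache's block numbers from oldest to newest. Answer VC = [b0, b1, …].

0: 0x5b (blk 5, set 1) → MISS  vc=[]
1: 0x35 (blk 3, set 1) → MISS  vc=[5]
2: 0x9e (blk 9, set 1) → MISS  vc=[5, 3]
3: 0xd6 (blk 13, set 1) → MISS  vc=[5, 3, 9]
4: 0x9e (blk 9, set 1) → VC-HIT  vc=[5, 3, 13]
5: 0x59 (blk 5, set 1) → VC-HIT  vc=[9, 3, 13]
6: 0x9c (blk 9, set 1) → VC-HIT  vc=[5, 3, 13]
7: 0x31 (blk 3, set 1) → VC-HIT  vc=[5, 9, 13]
8: 0x59 (blk 5, set 1) → VC-HIT  vc=[3, 9, 13]
9: 0x53 (blk 5, set 1) → L1-HIT  vc=[3, 9, 13]
10: 0x55 (blk 5, set 1) → L1-HIT  vc=[3, 9, 13]
11: 0xd8 (blk 13, set 1) → VC-HIT  vc=[3, 9, 5]
12: 0xd6 (blk 13, set 1) → L1-HIT  vc=[3, 9, 5]
13: 0x32 (blk 3, set 1) → VC-HIT  vc=[13, 9, 5]
14: 0x57 (blk 5, set 1) → VC-HIT  vc=[13, 9, 3]

VC = [13, 9, 3]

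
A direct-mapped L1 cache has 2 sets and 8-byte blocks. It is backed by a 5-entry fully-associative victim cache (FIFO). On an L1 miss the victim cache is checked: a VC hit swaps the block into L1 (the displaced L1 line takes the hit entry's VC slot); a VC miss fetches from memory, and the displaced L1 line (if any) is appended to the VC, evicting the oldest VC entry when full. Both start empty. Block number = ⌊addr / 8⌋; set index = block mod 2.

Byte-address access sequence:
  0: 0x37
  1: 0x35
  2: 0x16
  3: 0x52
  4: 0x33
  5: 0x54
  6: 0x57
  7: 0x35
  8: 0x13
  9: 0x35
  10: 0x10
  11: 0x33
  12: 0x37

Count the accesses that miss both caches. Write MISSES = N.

MISSES = 3

  [0] addr=0x37 blk=6 s=0: MISS | VC []
  [1] addr=0x35 blk=6 s=0: L1-HIT | VC []
  [2] addr=0x16 blk=2 s=0: MISS | VC [6]
  [3] addr=0x52 blk=10 s=0: MISS | VC [6, 2]
  [4] addr=0x33 blk=6 s=0: VC-HIT | VC [10, 2]
  [5] addr=0x54 blk=10 s=0: VC-HIT | VC [6, 2]
  [6] addr=0x57 blk=10 s=0: L1-HIT | VC [6, 2]
  [7] addr=0x35 blk=6 s=0: VC-HIT | VC [10, 2]
  [8] addr=0x13 blk=2 s=0: VC-HIT | VC [10, 6]
  [9] addr=0x35 blk=6 s=0: VC-HIT | VC [10, 2]
  [10] addr=0x10 blk=2 s=0: VC-HIT | VC [10, 6]
  [11] addr=0x33 blk=6 s=0: VC-HIT | VC [10, 2]
  [12] addr=0x37 blk=6 s=0: L1-HIT | VC [10, 2]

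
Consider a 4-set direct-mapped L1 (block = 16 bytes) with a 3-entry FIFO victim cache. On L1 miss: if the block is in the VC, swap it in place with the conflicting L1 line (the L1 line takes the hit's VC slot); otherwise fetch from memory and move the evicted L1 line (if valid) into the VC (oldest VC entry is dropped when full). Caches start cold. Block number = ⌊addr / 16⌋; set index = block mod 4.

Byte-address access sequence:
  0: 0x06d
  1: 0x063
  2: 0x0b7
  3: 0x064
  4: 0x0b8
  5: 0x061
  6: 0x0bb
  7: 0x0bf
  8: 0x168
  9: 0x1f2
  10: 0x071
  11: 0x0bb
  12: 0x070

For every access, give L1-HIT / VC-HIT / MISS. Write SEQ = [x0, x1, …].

0: 0x6d (blk 6, set 2) → MISS  vc=[]
1: 0x63 (blk 6, set 2) → L1-HIT  vc=[]
2: 0xb7 (blk 11, set 3) → MISS  vc=[]
3: 0x64 (blk 6, set 2) → L1-HIT  vc=[]
4: 0xb8 (blk 11, set 3) → L1-HIT  vc=[]
5: 0x61 (blk 6, set 2) → L1-HIT  vc=[]
6: 0xbb (blk 11, set 3) → L1-HIT  vc=[]
7: 0xbf (blk 11, set 3) → L1-HIT  vc=[]
8: 0x168 (blk 22, set 2) → MISS  vc=[6]
9: 0x1f2 (blk 31, set 3) → MISS  vc=[6, 11]
10: 0x71 (blk 7, set 3) → MISS  vc=[6, 11, 31]
11: 0xbb (blk 11, set 3) → VC-HIT  vc=[6, 7, 31]
12: 0x70 (blk 7, set 3) → VC-HIT  vc=[6, 11, 31]

SEQ = [MISS, L1-HIT, MISS, L1-HIT, L1-HIT, L1-HIT, L1-HIT, L1-HIT, MISS, MISS, MISS, VC-HIT, VC-HIT]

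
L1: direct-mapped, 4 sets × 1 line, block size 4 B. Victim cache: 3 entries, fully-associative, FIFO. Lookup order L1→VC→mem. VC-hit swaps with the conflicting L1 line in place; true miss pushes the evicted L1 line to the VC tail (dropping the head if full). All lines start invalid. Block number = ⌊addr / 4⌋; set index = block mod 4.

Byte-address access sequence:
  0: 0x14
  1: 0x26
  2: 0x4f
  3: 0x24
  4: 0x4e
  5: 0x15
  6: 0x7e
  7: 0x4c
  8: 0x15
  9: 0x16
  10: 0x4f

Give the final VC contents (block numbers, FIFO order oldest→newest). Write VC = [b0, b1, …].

0: 0x14 (blk 5, set 1) → MISS  vc=[]
1: 0x26 (blk 9, set 1) → MISS  vc=[5]
2: 0x4f (blk 19, set 3) → MISS  vc=[5]
3: 0x24 (blk 9, set 1) → L1-HIT  vc=[5]
4: 0x4e (blk 19, set 3) → L1-HIT  vc=[5]
5: 0x15 (blk 5, set 1) → VC-HIT  vc=[9]
6: 0x7e (blk 31, set 3) → MISS  vc=[9, 19]
7: 0x4c (blk 19, set 3) → VC-HIT  vc=[9, 31]
8: 0x15 (blk 5, set 1) → L1-HIT  vc=[9, 31]
9: 0x16 (blk 5, set 1) → L1-HIT  vc=[9, 31]
10: 0x4f (blk 19, set 3) → L1-HIT  vc=[9, 31]

VC = [9, 31]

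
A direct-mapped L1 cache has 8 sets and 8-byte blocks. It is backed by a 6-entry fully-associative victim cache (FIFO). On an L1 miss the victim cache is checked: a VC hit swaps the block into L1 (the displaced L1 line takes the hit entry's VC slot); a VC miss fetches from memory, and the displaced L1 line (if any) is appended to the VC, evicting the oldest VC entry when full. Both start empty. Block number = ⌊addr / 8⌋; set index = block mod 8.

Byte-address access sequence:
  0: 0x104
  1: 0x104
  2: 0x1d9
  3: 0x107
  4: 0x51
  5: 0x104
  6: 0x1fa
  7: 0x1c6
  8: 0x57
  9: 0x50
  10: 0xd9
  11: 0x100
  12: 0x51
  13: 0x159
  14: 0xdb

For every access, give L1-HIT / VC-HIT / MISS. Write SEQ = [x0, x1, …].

  [0] addr=0x104 blk=32 s=0: MISS | VC []
  [1] addr=0x104 blk=32 s=0: L1-HIT | VC []
  [2] addr=0x1d9 blk=59 s=3: MISS | VC []
  [3] addr=0x107 blk=32 s=0: L1-HIT | VC []
  [4] addr=0x51 blk=10 s=2: MISS | VC []
  [5] addr=0x104 blk=32 s=0: L1-HIT | VC []
  [6] addr=0x1fa blk=63 s=7: MISS | VC []
  [7] addr=0x1c6 blk=56 s=0: MISS | VC [32]
  [8] addr=0x57 blk=10 s=2: L1-HIT | VC [32]
  [9] addr=0x50 blk=10 s=2: L1-HIT | VC [32]
  [10] addr=0xd9 blk=27 s=3: MISS | VC [32, 59]
  [11] addr=0x100 blk=32 s=0: VC-HIT | VC [56, 59]
  [12] addr=0x51 blk=10 s=2: L1-HIT | VC [56, 59]
  [13] addr=0x159 blk=43 s=3: MISS | VC [56, 59, 27]
  [14] addr=0xdb blk=27 s=3: VC-HIT | VC [56, 59, 43]

SEQ = [MISS, L1-HIT, MISS, L1-HIT, MISS, L1-HIT, MISS, MISS, L1-HIT, L1-HIT, MISS, VC-HIT, L1-HIT, MISS, VC-HIT]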